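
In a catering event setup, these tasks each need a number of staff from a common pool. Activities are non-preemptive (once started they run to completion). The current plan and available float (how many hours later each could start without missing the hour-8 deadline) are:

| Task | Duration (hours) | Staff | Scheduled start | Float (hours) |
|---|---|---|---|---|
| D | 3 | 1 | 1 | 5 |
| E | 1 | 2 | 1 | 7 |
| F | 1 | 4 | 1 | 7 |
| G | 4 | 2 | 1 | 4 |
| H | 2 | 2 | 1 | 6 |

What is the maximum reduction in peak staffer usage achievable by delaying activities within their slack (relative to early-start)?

7

Early-start peak: h1:11  h2:5  h3:3  h4:2  h5:0  h6:0  h7:0  h8:0 ⇒ 11.
Leveled (D@1, E@1, F@4, G@5, H@2): h1:3  h2:3  h3:3  h4:4  h5:2  h6:2  h7:2  h8:2 ⇒ 4.
Reduction 11 − 4 = 7.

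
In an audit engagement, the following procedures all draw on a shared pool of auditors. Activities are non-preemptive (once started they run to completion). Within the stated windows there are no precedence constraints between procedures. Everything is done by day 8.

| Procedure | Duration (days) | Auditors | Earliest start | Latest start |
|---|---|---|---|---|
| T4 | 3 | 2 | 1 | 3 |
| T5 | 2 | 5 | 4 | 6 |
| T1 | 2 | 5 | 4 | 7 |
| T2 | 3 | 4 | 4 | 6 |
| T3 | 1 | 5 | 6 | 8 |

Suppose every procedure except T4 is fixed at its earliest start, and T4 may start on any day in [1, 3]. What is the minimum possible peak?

14

T4@1: d1:2  d2:2  d3:2  d4:14  d5:14  d6:9  d7:0  d8:0 → peak 14
T4@2: d1:0  d2:2  d3:2  d4:16  d5:14  d6:9  d7:0  d8:0 → peak 16
T4@3: d1:0  d2:0  d3:2  d4:16  d5:16  d6:9  d7:0  d8:0 → peak 16
Best is T4@1, peak 14.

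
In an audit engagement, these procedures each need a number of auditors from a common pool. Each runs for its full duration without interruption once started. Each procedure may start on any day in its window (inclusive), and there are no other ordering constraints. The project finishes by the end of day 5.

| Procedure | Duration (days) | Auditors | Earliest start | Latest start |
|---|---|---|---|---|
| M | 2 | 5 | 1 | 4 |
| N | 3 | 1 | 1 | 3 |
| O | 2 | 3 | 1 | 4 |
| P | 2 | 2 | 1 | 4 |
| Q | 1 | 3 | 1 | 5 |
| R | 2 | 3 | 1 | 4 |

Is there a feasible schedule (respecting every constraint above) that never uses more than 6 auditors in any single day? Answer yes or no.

no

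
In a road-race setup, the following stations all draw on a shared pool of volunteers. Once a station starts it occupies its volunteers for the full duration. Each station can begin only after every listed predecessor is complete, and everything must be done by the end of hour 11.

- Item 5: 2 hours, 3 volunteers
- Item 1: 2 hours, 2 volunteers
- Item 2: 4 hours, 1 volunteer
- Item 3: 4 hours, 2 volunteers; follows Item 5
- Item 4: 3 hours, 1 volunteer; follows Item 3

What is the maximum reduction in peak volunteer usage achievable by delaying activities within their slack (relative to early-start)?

Early-start peak: h1:6  h2:6  h3:3  h4:3  h5:2  h6:2  h7:1  h8:1  h9:1  h10:0  h11:0 ⇒ 6.
Leveled (Item 5@1, Item 1@3, Item 2@3, Item 3@5, Item 4@9): h1:3  h2:3  h3:3  h4:3  h5:3  h6:3  h7:2  h8:2  h9:1  h10:1  h11:1 ⇒ 3.
Reduction 6 − 3 = 3.

3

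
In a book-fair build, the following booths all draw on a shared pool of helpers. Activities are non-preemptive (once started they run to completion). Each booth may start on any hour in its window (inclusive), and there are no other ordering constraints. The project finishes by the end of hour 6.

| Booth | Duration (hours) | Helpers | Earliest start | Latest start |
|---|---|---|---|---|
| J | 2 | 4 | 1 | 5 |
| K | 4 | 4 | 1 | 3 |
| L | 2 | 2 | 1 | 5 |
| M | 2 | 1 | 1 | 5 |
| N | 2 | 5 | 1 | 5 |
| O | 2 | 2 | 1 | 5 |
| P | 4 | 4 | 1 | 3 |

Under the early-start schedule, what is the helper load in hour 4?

At early start, hour 4 has: K, P.
Demand: 4 + 4 = 8.

8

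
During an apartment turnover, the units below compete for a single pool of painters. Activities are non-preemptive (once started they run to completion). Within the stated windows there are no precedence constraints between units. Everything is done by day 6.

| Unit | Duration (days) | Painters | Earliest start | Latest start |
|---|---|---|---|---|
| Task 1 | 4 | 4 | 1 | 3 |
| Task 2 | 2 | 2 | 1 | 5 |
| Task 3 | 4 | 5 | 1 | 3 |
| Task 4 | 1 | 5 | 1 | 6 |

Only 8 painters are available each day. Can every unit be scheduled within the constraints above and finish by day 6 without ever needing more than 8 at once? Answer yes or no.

The minimum achievable peak is 9; 8 < 9, so no feasible schedule stays within the cap.

no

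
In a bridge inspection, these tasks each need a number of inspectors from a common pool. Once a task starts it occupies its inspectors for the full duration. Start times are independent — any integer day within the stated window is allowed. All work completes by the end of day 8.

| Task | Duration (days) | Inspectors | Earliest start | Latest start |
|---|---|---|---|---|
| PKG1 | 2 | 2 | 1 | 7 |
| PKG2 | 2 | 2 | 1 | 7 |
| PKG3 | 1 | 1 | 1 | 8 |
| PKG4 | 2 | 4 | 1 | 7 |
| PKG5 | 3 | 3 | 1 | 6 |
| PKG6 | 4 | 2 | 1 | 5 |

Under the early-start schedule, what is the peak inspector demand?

Early-start schedule: PKG1@1, PKG2@1, PKG3@1, PKG4@1, PKG5@1, PKG6@1.
Load per day: day 1: 14, day 2: 13, day 3: 5, day 4: 2, day 5: 0, day 6: 0, day 7: 0, day 8: 0.
Peak is 14.

14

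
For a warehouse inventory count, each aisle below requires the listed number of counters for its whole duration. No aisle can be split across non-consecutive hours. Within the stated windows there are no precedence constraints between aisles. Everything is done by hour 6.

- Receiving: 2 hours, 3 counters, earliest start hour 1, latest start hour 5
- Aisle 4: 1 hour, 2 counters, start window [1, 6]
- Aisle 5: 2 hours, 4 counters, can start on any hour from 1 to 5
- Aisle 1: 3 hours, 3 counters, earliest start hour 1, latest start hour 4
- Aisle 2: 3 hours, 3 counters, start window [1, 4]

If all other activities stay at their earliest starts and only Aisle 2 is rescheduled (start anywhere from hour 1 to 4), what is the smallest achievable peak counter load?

Aisle 2@1: h1:15  h2:13  h3:6  h4:0  h5:0  h6:0 → peak 15
Aisle 2@2: h1:12  h2:13  h3:6  h4:3  h5:0  h6:0 → peak 13
Aisle 2@3: h1:12  h2:10  h3:6  h4:3  h5:3  h6:0 → peak 12
Aisle 2@4: h1:12  h2:10  h3:3  h4:3  h5:3  h6:3 → peak 12
Best is Aisle 2@3, peak 12.

12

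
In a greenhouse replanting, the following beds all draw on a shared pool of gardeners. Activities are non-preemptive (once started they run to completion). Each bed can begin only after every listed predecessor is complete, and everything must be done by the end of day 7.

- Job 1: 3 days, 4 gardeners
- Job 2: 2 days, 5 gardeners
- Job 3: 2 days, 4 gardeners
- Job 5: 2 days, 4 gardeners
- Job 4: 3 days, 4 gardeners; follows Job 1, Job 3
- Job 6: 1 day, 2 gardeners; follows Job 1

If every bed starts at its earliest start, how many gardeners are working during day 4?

6

At early start, day 4 has: Job 4, Job 6.
Demand: 4 + 2 = 6.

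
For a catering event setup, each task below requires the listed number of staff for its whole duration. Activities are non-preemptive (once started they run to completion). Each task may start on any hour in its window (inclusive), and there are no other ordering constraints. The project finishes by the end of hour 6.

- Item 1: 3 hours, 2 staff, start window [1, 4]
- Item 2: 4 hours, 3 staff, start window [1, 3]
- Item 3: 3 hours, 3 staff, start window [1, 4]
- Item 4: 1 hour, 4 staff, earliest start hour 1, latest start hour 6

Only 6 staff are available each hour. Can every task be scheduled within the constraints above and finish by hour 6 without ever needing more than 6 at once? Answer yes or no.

yes

Schedule Item 1@1, Item 2@2, Item 3@4, Item 4@1: h1:6  h2:5  h3:5  h4:6  h5:6  h6:3 — peak 6 ≤ 6.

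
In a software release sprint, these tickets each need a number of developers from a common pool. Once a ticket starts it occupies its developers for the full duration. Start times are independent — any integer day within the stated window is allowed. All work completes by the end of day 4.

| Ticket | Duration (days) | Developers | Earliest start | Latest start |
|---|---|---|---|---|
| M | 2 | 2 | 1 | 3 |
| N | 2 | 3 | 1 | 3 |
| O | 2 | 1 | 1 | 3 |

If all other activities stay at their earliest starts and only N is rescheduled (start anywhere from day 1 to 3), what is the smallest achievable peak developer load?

N@1: d1:6  d2:6  d3:0  d4:0 → peak 6
N@2: d1:3  d2:6  d3:3  d4:0 → peak 6
N@3: d1:3  d2:3  d3:3  d4:3 → peak 3
Best is N@3, peak 3.

3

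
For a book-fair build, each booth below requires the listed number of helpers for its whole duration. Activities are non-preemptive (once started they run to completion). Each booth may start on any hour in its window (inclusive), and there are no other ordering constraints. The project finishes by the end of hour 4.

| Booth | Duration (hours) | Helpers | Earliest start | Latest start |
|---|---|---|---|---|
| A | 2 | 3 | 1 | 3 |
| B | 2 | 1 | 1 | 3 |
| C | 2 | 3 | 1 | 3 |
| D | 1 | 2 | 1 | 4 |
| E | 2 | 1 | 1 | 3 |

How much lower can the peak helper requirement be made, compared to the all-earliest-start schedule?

5

Early-start peak: h1:10  h2:8  h3:0  h4:0 ⇒ 10.
Leveled (A@1, B@1, C@3, D@3, E@1): h1:5  h2:5  h3:5  h4:3 ⇒ 5.
Reduction 10 − 5 = 5.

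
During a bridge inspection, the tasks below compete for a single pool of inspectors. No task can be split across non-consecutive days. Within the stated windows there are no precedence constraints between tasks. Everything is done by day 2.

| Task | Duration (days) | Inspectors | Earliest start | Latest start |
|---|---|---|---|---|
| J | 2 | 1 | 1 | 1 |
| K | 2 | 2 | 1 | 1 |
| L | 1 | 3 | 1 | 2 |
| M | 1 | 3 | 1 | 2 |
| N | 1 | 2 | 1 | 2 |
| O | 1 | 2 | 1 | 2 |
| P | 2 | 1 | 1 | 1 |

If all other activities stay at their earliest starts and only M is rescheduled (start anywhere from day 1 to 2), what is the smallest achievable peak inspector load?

11

M@1: d1:14  d2:4 → peak 14
M@2: d1:11  d2:7 → peak 11
Best is M@2, peak 11.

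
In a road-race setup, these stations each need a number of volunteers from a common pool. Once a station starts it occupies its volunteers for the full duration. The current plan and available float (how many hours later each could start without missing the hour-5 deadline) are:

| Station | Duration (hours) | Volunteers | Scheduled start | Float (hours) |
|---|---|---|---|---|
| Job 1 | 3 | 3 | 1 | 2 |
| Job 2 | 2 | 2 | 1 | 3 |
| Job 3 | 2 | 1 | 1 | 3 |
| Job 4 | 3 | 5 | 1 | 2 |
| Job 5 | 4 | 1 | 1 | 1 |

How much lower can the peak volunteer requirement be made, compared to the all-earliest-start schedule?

3

Early-start peak: h1:12  h2:12  h3:9  h4:1  h5:0 ⇒ 12.
Leveled (Job 1@1, Job 2@1, Job 3@1, Job 4@3, Job 5@1): h1:7  h2:7  h3:9  h4:6  h5:5 ⇒ 9.
Reduction 12 − 9 = 3.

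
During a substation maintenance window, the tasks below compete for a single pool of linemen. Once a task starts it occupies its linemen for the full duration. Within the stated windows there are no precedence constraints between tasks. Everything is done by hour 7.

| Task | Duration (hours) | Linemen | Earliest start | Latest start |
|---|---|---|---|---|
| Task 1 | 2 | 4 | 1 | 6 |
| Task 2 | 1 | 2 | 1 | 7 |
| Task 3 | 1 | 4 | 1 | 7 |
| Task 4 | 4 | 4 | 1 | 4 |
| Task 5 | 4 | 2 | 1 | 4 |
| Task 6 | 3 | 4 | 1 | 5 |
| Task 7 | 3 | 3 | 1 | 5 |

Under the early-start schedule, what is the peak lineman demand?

23

Early-start schedule: Task 1@1, Task 2@1, Task 3@1, Task 4@1, Task 5@1, Task 6@1, Task 7@1.
Load per hour: hour 1: 23, hour 2: 17, hour 3: 13, hour 4: 6, hour 5: 0, hour 6: 0, hour 7: 0.
Peak is 23.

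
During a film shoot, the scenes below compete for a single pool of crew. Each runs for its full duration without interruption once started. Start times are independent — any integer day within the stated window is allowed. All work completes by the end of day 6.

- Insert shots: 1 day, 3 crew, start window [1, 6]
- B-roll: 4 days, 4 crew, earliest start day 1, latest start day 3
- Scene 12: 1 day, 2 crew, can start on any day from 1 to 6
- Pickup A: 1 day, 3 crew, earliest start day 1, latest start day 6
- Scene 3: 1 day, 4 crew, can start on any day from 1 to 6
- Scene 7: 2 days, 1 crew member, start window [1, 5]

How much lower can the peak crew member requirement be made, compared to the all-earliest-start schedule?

11

Early-start peak: d1:17  d2:5  d3:4  d4:4  d5:0  d6:0 ⇒ 17.
Leveled (Insert shots@1, B-roll@2, Scene 12@2, Pickup A@1, Scene 3@6, Scene 7@3): d1:6  d2:6  d3:5  d4:5  d5:4  d6:4 ⇒ 6.
Reduction 17 − 6 = 11.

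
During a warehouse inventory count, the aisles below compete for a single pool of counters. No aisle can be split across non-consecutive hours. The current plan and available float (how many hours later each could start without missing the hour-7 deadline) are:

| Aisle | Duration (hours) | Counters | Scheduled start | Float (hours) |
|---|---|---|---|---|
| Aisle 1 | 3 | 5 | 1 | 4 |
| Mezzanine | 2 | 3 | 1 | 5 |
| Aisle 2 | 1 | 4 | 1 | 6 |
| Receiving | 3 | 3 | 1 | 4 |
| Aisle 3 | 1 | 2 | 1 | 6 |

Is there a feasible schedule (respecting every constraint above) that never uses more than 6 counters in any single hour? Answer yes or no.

yes

Schedule Aisle 1@1, Mezzanine@4, Aisle 2@7, Receiving@4, Aisle 3@6: h1:5  h2:5  h3:5  h4:6  h5:6  h6:5  h7:4 — peak 6 ≤ 6.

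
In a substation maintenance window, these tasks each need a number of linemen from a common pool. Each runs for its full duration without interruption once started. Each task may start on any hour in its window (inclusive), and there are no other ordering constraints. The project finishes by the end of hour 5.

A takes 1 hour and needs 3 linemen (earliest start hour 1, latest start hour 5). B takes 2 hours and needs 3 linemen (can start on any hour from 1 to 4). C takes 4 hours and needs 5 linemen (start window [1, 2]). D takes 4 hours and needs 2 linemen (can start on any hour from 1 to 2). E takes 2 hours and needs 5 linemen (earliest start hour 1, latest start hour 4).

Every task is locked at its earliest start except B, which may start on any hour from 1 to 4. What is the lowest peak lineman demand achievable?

B@1: h1:18  h2:15  h3:7  h4:7  h5:0 → peak 18
B@2: h1:15  h2:15  h3:10  h4:7  h5:0 → peak 15
B@3: h1:15  h2:12  h3:10  h4:10  h5:0 → peak 15
B@4: h1:15  h2:12  h3:7  h4:10  h5:3 → peak 15
Best is B@2, peak 15.

15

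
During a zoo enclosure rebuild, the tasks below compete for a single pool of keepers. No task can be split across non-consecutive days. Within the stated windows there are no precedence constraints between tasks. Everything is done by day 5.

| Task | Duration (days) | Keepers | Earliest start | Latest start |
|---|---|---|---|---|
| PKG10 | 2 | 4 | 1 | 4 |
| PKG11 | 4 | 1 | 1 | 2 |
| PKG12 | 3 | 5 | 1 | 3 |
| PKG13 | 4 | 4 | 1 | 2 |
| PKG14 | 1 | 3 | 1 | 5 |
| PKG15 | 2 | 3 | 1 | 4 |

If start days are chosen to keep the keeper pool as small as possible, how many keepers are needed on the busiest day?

Early-start (PKG10@1, PKG11@1, PKG12@1, PKG13@1, PKG14@1, PKG15@1) gives peak 20: d1:20  d2:17  d3:10  d4:5  d5:0.
Shift PKG12→3, PKG14→5.
Schedule PKG10@1, PKG11@1, PKG12@3, PKG13@1, PKG14@5, PKG15@1: d1:12  d2:12  d3:10  d4:10  d5:8 — peak 12.

12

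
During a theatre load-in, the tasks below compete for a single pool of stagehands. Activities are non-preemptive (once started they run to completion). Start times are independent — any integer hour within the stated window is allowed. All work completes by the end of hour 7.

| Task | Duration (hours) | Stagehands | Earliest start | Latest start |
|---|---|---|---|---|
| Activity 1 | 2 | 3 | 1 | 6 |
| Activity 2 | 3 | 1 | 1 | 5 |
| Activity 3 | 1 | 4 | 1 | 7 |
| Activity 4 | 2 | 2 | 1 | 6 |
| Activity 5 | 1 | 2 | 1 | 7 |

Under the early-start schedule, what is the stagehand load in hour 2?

6

At early start, hour 2 has: Activity 1, Activity 2, Activity 4.
Demand: 3 + 1 + 2 = 6.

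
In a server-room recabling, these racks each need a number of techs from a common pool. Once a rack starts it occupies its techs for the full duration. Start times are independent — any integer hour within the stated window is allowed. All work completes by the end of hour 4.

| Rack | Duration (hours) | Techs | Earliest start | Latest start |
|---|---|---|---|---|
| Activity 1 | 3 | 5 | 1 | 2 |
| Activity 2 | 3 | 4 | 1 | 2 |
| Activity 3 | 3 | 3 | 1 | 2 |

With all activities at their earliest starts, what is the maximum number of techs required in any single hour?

Early-start schedule: Activity 1@1, Activity 2@1, Activity 3@1.
Load per hour: hour 1: 12, hour 2: 12, hour 3: 12, hour 4: 0.
Peak is 12.

12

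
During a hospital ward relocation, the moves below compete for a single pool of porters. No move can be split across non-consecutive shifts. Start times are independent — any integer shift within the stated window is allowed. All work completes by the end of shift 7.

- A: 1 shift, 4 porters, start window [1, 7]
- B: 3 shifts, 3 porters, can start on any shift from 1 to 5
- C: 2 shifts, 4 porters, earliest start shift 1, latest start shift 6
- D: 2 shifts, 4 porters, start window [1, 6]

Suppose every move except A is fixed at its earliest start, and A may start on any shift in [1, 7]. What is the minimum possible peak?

11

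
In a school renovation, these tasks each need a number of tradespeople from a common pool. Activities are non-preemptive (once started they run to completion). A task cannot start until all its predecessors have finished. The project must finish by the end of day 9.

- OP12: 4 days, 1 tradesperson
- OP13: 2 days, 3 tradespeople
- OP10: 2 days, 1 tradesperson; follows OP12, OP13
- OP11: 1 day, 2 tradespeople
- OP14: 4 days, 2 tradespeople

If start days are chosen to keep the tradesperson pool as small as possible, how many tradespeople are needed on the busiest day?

Early-start (OP12@1, OP13@1, OP10@5, OP11@1, OP14@1) gives peak 8: d1:8  d2:6  d3:3  d4:3  d5:1  d6:1  d7:0  d8:0  d9:0.
Shift OP13→5, OP10→7, OP11→7.
Schedule OP12@1, OP13@5, OP10@7, OP11@7, OP14@1: d1:3  d2:3  d3:3  d4:3  d5:3  d6:3  d7:3  d8:1  d9:0 — peak 3.
Total tradesperson-days = 22 over 9 days ⇒ peak ≥ ⌈22/9⌉ = 3, so 3 is optimal.

3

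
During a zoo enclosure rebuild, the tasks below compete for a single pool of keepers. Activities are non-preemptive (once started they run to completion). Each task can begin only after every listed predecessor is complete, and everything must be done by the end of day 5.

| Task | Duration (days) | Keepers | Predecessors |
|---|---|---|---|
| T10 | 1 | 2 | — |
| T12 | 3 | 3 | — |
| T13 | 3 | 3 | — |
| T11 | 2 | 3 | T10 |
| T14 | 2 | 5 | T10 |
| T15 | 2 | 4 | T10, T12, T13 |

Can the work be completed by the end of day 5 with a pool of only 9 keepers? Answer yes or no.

yes

Schedule T10@1, T12@1, T13@1, T11@2, T14@4, T15@4: d1:8  d2:9  d3:9  d4:9  d5:9 — peak 9 ≤ 9.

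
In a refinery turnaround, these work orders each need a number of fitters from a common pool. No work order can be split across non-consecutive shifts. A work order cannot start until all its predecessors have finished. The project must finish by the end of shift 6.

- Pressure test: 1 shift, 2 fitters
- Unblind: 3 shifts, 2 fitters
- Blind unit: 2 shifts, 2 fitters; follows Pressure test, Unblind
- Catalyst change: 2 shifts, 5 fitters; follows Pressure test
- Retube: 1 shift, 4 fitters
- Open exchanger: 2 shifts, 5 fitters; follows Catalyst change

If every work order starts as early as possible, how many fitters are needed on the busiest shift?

Early-start schedule: Pressure test@1, Unblind@1, Blind unit@4, Catalyst change@2, Retube@1, Open exchanger@4.
Load per shift: shift 1: 8, shift 2: 7, shift 3: 7, shift 4: 7, shift 5: 7, shift 6: 0.
Peak is 8.

8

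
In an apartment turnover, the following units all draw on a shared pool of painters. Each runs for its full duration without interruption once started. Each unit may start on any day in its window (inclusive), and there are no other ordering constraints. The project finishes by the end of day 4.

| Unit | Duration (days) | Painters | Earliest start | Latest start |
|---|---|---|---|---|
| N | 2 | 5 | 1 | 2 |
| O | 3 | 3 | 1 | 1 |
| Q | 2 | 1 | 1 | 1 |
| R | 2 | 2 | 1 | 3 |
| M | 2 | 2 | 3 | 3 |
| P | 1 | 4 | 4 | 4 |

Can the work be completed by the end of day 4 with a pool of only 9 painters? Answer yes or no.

yes

Schedule N@1, O@1, Q@1, R@3, M@3, P@4: d1:9  d2:9  d3:7  d4:8 — peak 9 ≤ 9.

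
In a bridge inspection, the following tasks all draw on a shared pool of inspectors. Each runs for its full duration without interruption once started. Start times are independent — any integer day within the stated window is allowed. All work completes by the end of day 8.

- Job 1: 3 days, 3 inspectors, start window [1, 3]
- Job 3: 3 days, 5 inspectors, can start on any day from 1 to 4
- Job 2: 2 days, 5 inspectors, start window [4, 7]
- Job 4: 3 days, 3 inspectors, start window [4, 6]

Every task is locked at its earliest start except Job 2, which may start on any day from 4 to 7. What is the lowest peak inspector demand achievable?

Job 2@4: d1:8  d2:8  d3:8  d4:8  d5:8  d6:3  d7:0  d8:0 → peak 8
Job 2@5: d1:8  d2:8  d3:8  d4:3  d5:8  d6:8  d7:0  d8:0 → peak 8
Job 2@6: d1:8  d2:8  d3:8  d4:3  d5:3  d6:8  d7:5  d8:0 → peak 8
Job 2@7: d1:8  d2:8  d3:8  d4:3  d5:3  d6:3  d7:5  d8:5 → peak 8
Best is Job 2@4, peak 8.

8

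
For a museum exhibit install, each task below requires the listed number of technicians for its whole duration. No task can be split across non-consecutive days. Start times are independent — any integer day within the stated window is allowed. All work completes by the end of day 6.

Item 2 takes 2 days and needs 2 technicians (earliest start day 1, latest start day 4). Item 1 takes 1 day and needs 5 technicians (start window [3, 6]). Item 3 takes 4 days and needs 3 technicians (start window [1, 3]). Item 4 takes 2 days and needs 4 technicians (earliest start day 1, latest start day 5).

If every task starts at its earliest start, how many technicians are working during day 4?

At early start, day 4 has: Item 3.
Demand: 3 = 3.

3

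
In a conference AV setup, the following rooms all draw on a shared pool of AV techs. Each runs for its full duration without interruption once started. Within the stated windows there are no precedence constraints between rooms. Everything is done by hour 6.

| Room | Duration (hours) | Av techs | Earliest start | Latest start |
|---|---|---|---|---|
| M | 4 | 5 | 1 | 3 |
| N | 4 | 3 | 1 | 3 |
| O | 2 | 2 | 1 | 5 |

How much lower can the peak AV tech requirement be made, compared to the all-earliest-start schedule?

2

Early-start peak: h1:10  h2:10  h3:8  h4:8  h5:0  h6:0 ⇒ 10.
Leveled (M@1, N@1, O@5): h1:8  h2:8  h3:8  h4:8  h5:2  h6:2 ⇒ 8.
Reduction 10 − 8 = 2.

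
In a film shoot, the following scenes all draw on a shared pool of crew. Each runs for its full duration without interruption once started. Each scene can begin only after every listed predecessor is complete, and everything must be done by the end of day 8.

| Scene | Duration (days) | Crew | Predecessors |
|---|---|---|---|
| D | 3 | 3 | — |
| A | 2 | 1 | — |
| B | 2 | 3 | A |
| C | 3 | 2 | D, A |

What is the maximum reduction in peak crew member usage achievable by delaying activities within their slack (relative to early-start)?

2

Early-start peak: d1:4  d2:4  d3:6  d4:5  d5:2  d6:2  d7:0  d8:0 ⇒ 6.
Leveled (D@1, A@1, B@4, C@6): d1:4  d2:4  d3:3  d4:3  d5:3  d6:2  d7:2  d8:2 ⇒ 4.
Reduction 6 − 4 = 2.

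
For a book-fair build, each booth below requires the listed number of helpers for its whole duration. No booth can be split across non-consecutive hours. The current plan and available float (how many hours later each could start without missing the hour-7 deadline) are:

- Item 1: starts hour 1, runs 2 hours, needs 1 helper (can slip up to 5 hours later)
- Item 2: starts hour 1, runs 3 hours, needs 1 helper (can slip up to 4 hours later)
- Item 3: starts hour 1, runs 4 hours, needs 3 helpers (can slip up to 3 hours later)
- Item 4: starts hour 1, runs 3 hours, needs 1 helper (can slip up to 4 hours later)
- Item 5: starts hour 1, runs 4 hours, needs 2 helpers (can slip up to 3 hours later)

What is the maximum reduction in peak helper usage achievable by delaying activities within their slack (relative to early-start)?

Early-start peak: h1:8  h2:8  h3:7  h4:5  h5:0  h6:0  h7:0 ⇒ 8.
Leveled (Item 1@1, Item 2@1, Item 3@1, Item 4@5, Item 5@4): h1:5  h2:5  h3:4  h4:5  h5:3  h6:3  h7:3 ⇒ 5.
Reduction 8 − 5 = 3.

3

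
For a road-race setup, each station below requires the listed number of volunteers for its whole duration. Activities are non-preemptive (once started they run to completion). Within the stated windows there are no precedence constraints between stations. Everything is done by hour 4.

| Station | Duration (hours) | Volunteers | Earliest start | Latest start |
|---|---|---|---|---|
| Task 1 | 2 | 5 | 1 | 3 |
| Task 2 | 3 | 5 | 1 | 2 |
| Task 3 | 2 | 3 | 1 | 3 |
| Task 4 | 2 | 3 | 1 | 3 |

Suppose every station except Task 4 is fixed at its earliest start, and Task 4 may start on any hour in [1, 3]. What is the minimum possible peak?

13

Task 4@1: h1:16  h2:16  h3:5  h4:0 → peak 16
Task 4@2: h1:13  h2:16  h3:8  h4:0 → peak 16
Task 4@3: h1:13  h2:13  h3:8  h4:3 → peak 13
Best is Task 4@3, peak 13.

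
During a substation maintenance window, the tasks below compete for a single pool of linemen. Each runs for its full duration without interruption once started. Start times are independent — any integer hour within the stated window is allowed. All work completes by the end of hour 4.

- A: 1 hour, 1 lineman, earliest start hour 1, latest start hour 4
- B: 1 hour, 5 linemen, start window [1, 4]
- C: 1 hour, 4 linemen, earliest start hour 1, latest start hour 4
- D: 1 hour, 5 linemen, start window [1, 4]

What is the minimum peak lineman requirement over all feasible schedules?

Early-start (A@1, B@1, C@1, D@1) gives peak 15: h1:15  h2:0  h3:0  h4:0.
Shift B→2, D→3.
Schedule A@1, B@2, C@1, D@3: h1:5  h2:5  h3:5  h4:0 — peak 5.

5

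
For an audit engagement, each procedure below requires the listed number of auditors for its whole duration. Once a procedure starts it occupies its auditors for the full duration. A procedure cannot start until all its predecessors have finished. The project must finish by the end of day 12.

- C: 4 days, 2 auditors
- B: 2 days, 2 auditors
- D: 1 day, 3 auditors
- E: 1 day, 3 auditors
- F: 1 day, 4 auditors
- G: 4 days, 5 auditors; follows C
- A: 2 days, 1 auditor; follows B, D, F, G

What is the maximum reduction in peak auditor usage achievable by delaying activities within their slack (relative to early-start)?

Early-start peak: d1:14  d2:4  d3:2  d4:2  d5:5  d6:5  d7:5  d8:5  d9:1  d10:1  d11:0  d12:0 ⇒ 14.
Leveled (C@1, B@1, D@3, E@4, F@5, G@6, A@10): d1:4  d2:4  d3:5  d4:5  d5:4  d6:5  d7:5  d8:5  d9:5  d10:1  d11:1  d12:0 ⇒ 5.
Reduction 14 − 5 = 9.

9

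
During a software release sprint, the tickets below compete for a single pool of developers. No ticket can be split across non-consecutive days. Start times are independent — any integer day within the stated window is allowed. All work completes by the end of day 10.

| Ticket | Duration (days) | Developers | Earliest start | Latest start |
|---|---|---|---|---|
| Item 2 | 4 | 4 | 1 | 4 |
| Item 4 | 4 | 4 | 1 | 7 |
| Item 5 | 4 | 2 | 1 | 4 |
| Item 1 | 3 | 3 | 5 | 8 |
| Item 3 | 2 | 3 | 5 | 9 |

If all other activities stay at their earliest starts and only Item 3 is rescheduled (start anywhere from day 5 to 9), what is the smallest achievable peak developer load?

Item 3@5: d1:10  d2:10  d3:10  d4:10  d5:6  d6:6  d7:3  d8:0  d9:0  d10:0 → peak 10
Item 3@6: d1:10  d2:10  d3:10  d4:10  d5:3  d6:6  d7:6  d8:0  d9:0  d10:0 → peak 10
Item 3@7: d1:10  d2:10  d3:10  d4:10  d5:3  d6:3  d7:6  d8:3  d9:0  d10:0 → peak 10
Item 3@8: d1:10  d2:10  d3:10  d4:10  d5:3  d6:3  d7:3  d8:3  d9:3  d10:0 → peak 10
Item 3@9: d1:10  d2:10  d3:10  d4:10  d5:3  d6:3  d7:3  d8:0  d9:3  d10:3 → peak 10
Best is Item 3@5, peak 10.

10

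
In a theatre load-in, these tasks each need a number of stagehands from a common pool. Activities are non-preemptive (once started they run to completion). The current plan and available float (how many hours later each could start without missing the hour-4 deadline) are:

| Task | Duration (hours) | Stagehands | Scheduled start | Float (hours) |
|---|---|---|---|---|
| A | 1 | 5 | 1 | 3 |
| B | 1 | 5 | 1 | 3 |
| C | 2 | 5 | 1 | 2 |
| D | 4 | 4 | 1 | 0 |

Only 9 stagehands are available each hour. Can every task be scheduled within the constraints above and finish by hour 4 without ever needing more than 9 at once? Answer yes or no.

Schedule A@1, B@2, C@3, D@1: h1:9  h2:9  h3:9  h4:9 — peak 9 ≤ 9.

yes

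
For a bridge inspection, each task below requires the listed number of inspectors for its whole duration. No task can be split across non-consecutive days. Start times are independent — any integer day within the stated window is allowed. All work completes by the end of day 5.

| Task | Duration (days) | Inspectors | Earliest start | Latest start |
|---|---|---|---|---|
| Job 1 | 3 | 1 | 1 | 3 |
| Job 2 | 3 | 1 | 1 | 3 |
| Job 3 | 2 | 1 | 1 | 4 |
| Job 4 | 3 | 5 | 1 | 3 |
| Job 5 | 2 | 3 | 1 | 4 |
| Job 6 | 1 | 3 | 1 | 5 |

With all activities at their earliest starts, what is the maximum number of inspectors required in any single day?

14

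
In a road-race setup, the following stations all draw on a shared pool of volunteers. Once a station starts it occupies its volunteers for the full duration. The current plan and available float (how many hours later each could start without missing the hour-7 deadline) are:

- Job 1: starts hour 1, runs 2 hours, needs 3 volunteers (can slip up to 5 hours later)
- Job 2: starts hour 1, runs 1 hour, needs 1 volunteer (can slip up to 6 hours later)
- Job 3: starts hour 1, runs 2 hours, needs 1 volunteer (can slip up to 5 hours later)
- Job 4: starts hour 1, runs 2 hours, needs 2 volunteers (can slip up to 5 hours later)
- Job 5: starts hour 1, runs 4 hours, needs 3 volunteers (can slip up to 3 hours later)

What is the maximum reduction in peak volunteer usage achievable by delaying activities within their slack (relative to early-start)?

Early-start peak: h1:10  h2:9  h3:3  h4:3  h5:0  h6:0  h7:0 ⇒ 10.
Leveled (Job 1@1, Job 2@1, Job 3@1, Job 4@3, Job 5@3): h1:5  h2:4  h3:5  h4:5  h5:3  h6:3  h7:0 ⇒ 5.
Reduction 10 − 5 = 5.

5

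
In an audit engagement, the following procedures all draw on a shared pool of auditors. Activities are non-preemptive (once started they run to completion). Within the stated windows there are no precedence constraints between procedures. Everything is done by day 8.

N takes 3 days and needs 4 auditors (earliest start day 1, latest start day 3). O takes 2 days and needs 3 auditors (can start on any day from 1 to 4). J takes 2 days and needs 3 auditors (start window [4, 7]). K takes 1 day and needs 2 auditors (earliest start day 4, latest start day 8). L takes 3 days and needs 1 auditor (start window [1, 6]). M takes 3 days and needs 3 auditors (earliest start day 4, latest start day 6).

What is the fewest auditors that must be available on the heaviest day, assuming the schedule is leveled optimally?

6

Early-start (N@1, O@1, J@4, K@4, L@1, M@4) gives peak 8: d1:8  d2:8  d3:5  d4:8  d5:6  d6:3  d7:0  d8:0.
Shift O→4, K→6, M→6.
Schedule N@1, O@4, J@4, K@6, L@1, M@6: d1:5  d2:5  d3:5  d4:6  d5:6  d6:5  d7:3  d8:3 — peak 6.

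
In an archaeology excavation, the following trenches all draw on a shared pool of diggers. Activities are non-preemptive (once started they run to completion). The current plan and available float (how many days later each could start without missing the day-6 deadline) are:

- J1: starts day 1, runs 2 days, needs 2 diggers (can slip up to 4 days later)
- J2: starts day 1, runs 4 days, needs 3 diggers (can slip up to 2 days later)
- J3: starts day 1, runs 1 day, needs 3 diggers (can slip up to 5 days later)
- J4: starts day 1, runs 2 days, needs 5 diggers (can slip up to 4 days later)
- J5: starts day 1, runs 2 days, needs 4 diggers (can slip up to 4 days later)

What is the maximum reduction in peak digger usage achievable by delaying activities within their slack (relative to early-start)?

Early-start peak: d1:17  d2:14  d3:3  d4:3  d5:0  d6:0 ⇒ 17.
Leveled (J1@1, J2@3, J3@3, J4@1, J5@4): d1:7  d2:7  d3:6  d4:7  d5:7  d6:3 ⇒ 7.
Reduction 17 − 7 = 10.

10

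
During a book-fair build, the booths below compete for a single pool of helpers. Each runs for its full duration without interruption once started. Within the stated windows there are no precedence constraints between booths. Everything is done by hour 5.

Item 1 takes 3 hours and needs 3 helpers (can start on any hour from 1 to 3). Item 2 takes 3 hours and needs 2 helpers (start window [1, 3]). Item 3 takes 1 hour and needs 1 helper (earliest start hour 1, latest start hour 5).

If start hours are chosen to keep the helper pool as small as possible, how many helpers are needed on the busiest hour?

5

Early-start (Item 1@1, Item 2@1, Item 3@1) gives peak 6: h1:6  h2:5  h3:5  h4:0  h5:0.
Shift Item 3→4.
Schedule Item 1@1, Item 2@1, Item 3@4: h1:5  h2:5  h3:5  h4:1  h5:0 — peak 5.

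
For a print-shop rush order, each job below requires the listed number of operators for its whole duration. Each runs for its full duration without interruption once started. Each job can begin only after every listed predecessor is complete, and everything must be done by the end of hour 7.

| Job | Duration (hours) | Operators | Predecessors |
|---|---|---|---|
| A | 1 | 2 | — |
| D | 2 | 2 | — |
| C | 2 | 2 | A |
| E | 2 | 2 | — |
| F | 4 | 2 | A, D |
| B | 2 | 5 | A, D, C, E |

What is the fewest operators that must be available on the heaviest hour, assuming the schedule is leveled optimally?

7

Schedule A@1, D@1, C@2, E@1, F@3, B@4: h1:6  h2:6  h3:4  h4:7  h5:7  h6:2  h7:0 — peak 7.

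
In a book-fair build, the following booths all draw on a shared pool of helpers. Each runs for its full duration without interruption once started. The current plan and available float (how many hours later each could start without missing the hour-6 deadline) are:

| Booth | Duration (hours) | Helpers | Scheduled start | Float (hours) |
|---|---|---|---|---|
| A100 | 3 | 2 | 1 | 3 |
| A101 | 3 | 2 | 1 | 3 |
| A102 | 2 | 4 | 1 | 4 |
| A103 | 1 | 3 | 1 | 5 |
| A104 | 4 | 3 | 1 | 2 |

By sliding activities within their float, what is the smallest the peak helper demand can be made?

7

Early-start (A100@1, A101@1, A102@1, A103@1, A104@1) gives peak 14: h1:14  h2:11  h3:7  h4:3  h5:0  h6:0.
Shift A102→4, A104→2.
Schedule A100@1, A101@1, A102@4, A103@1, A104@2: h1:7  h2:7  h3:7  h4:7  h5:7  h6:0 — peak 7.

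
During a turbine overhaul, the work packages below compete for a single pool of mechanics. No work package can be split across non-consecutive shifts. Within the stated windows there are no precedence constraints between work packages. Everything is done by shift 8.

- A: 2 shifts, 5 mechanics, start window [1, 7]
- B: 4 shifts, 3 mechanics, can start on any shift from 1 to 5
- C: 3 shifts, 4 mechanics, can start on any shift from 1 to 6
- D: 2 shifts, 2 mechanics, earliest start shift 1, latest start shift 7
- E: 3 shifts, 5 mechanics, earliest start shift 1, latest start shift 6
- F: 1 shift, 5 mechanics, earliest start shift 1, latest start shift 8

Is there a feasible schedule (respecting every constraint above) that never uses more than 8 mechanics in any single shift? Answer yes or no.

no

The minimum achievable peak is 9; 8 < 9, so no feasible schedule stays within the cap.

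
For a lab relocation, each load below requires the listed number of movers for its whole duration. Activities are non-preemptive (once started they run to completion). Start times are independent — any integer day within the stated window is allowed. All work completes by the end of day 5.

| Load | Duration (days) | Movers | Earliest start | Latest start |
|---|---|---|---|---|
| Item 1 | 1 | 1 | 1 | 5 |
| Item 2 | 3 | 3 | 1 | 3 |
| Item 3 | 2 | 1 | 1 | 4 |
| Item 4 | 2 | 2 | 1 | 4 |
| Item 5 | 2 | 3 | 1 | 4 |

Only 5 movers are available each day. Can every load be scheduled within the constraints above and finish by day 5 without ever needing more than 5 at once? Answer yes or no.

Schedule Item 1@1, Item 2@1, Item 3@1, Item 4@3, Item 5@4: d1:5  d2:4  d3:5  d4:5  d5:3 — peak 5 ≤ 5.

yes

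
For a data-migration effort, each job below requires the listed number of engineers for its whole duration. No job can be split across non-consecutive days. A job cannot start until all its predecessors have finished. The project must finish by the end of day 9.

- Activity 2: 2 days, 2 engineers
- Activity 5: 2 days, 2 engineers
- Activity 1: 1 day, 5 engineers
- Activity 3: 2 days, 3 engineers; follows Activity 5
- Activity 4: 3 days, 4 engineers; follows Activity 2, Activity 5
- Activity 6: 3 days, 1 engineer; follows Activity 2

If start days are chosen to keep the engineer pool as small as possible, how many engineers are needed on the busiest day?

5

Early-start (Activity 2@1, Activity 5@1, Activity 1@1, Activity 3@3, Activity 4@3, Activity 6@3) gives peak 9: d1:9  d2:4  d3:8  d4:8  d5:5  d6:0  d7:0  d8:0  d9:0.
Shift Activity 1→3, Activity 3→4, Activity 4→6, Activity 6→4.
Schedule Activity 2@1, Activity 5@1, Activity 1@3, Activity 3@4, Activity 4@6, Activity 6@4: d1:4  d2:4  d3:5  d4:4  d5:4  d6:5  d7:4  d8:4  d9:0 — peak 5.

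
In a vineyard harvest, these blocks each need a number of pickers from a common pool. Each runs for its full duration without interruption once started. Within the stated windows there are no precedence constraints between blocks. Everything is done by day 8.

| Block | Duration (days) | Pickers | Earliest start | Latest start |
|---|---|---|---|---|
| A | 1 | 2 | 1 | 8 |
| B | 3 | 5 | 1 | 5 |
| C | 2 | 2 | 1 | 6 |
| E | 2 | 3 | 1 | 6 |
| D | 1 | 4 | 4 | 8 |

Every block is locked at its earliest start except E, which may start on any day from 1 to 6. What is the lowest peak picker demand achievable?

E@1: d1:12  d2:10  d3:5  d4:4  d5:0  d6:0  d7:0  d8:0 → peak 12
E@2: d1:9  d2:10  d3:8  d4:4  d5:0  d6:0  d7:0  d8:0 → peak 10
E@3: d1:9  d2:7  d3:8  d4:7  d5:0  d6:0  d7:0  d8:0 → peak 9
E@4: d1:9  d2:7  d3:5  d4:7  d5:3  d6:0  d7:0  d8:0 → peak 9
E@5: d1:9  d2:7  d3:5  d4:4  d5:3  d6:3  d7:0  d8:0 → peak 9
E@6: d1:9  d2:7  d3:5  d4:4  d5:0  d6:3  d7:3  d8:0 → peak 9
Best is E@3, peak 9.

9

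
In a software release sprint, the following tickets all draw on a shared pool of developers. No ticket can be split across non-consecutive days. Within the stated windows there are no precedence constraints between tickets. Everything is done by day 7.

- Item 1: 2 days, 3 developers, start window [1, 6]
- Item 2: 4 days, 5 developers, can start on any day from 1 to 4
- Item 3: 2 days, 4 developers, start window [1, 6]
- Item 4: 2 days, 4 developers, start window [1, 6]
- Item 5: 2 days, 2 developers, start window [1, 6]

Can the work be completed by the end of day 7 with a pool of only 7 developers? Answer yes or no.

The minimum achievable peak is 8; 7 < 8, so no feasible schedule stays within the cap.

no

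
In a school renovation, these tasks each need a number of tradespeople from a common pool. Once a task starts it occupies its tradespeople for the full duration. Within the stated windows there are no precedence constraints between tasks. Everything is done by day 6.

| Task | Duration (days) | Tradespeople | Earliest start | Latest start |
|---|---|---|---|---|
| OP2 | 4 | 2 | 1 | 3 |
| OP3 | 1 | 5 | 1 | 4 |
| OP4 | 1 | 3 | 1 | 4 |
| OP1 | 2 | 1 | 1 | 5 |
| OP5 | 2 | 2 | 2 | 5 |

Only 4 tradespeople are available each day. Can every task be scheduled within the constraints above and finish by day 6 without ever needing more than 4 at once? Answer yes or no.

The minimum achievable peak is 5; 4 < 5, so no feasible schedule stays within the cap.

no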